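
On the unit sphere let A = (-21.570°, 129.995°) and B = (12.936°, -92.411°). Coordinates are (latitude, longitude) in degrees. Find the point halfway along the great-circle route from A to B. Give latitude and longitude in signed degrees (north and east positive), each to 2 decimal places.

The central angle between A and B is δ = 2.4212 rad.
With f = 0.5, the slerp weights are sin((1−f)δ)/sin δ = 1.4186 and sin(fδ)/sin δ = 1.4186.
Weighted sum of the unit vectors: (1.4186)·(-0.5977,0.7124,-0.3676) + (1.4186)·(-0.0410,-0.9738,0.2239) = (-0.9061, -0.3707, -0.2040).
Converting back: φ = atan2(z, √(x²+y²)) = -11.77°, λ = atan2(y, x) = -157.75°.

-11.77°, -157.75°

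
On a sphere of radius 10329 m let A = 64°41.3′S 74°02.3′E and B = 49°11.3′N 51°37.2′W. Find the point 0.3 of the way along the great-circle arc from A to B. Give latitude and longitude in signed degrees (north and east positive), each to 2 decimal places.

Central angle δ = 2.5813 rad. Interpolating on the sphere with fraction f = 0.3:
P = [sin((1−f)δ)·A + sin(fδ)·B] / sin δ = 1.8295·A + 1.3158·B in Cartesian coordinates,
giving P = (0.7490, 0.0779, -0.6579), i.e. latitude -41.14°, longitude 5.94°.

-41.14°, 5.94°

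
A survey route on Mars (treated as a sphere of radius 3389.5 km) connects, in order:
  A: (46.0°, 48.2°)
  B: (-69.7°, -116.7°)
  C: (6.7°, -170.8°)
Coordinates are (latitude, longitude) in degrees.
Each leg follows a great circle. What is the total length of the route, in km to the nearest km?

Leg A→B: central angle 2.7077 rad, distance 9177.8 km.
Leg B→C: central angle 1.4780 rad, distance 5009.8 km.
Total: 9177.8 + 5009.8 ≈ 14188 km.

14188 km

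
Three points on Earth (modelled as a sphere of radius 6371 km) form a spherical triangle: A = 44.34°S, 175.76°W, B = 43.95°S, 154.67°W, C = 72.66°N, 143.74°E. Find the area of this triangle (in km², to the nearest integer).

Side lengths (central angles): a = 2.1657, b = 2.1003, c = 0.2635 rad; semiperimeter s = 2.2647.
By l'Huilier's theorem, tan(E/4) = √[tan(s/2) tan((s−a)/2) tan((s−b)/2) tan((s−c)/2)], giving spherical excess E = 0.4641 rad.
Area = E·R² = 0.4641 × (6371)² ≈ 18838269 km².

18838269 km²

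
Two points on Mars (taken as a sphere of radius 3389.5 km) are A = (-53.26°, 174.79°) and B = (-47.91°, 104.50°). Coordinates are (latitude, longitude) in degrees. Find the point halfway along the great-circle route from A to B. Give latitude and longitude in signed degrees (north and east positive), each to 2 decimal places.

The central angle between A and B is δ = 0.7526 rad.
With f = 0.5, the slerp weights are sin((1−f)δ)/sin δ = 0.5376 and sin(fδ)/sin δ = 0.5376.
Weighted sum of the unit vectors: (0.5376)·(-0.5957,0.0543,-0.8014) + (0.5376)·(-0.1678,0.6489,-0.7421) = (-0.4105, 0.3781, -0.8298).
Converting back: φ = atan2(z, √(x²+y²)) = -56.08°, λ = atan2(y, x) = 137.35°.

-56.08°, 137.35°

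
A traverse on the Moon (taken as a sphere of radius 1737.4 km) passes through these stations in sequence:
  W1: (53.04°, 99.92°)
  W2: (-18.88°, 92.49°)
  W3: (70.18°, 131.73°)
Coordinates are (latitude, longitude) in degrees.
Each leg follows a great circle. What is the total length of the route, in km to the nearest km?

5016 km

Leg W1→W2: central angle 1.2603 rad, distance 2189.6 km.
Leg W2→W3: central angle 1.6268 rad, distance 2826.3 km.
Total: 2189.6 + 2826.3 ≈ 5016 km.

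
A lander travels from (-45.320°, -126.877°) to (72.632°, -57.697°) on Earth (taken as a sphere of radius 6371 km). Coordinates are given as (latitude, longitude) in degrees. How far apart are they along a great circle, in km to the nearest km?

14139 km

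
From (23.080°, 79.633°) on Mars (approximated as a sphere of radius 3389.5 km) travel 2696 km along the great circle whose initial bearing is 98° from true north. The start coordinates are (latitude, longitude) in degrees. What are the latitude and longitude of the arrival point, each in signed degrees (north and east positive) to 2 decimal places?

Angular distance δ = d/R = 2696/3389.5 = 0.79540 rad; initial bearing θ = 1.7104 rad.
sin φ₂ = sin φ₁ cos δ + cos φ₁ sin δ cos θ = (0.3920)(0.7000) + (0.9200)(0.7141)(-0.1392) = 0.1830, so φ₂ = 10.54°.
Δλ = atan2(sin θ sin δ cos φ₁, cos δ − sin φ₁ sin φ₂) = atan2(0.6506, 0.6283) = 46.000°.
λ₂ = 79.633° + 46.000° = 125.63°.

10.54°, 125.63°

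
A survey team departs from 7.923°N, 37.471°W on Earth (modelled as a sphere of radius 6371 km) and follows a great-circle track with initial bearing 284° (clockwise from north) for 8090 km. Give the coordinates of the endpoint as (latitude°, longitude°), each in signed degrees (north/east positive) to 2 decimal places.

Angular distance δ = d/R = 8090/6371 = 1.26982 rad; initial bearing θ = 4.9567 rad.
sin φ₂ = sin φ₁ cos δ + cos φ₁ sin δ cos θ = (0.1378)(0.2965) + (0.9905)(0.9550)(0.2419) = 0.2697, so φ₂ = 15.65°.
Δλ = atan2(sin θ sin δ cos φ₁, cos δ − sin φ₁ sin φ₂) = atan2(-0.9178, 0.2593) = -74.225°.
λ₂ = -37.471° − 74.225° = -111.70°.

15.65°, -111.70°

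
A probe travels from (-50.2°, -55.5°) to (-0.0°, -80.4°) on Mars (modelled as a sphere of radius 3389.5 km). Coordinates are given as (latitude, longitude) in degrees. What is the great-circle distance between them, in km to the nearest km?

In radians: φ₁ = -0.8762, φ₂ = -0.0000, Δλ = -24.900° = -0.4346 rad.
Haversine: a = sin²(Δφ/2) + cos φ₁ cos φ₂ sin²(Δλ/2) = 0.1799 + (0.6401)(1.0000)(0.0465) = 0.20970.
Central angle c = 2·arcsin(√a) = 0.95132 rad.
Distance = R·c = 3389.5 × 0.9513 ≈ 3225 km.

3225 km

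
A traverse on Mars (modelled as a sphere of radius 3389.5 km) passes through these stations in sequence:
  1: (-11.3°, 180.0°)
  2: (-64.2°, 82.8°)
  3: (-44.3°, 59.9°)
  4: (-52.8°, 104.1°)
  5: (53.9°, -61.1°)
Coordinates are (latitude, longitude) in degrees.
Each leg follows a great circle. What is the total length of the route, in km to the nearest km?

18202 km

Leg 1→2: central angle 1.4476 rad, distance 4906.5 km.
Leg 2→3: central angle 0.4135 rad, distance 1401.4 km.
Leg 3→4: central angle 0.5226 rad, distance 1771.4 km.
Leg 4→5: central angle 2.9865 rad, distance 10122.7 km.
Total: 4906.5 + 1401.4 + 1771.4 + 10122.7 ≈ 18202 km.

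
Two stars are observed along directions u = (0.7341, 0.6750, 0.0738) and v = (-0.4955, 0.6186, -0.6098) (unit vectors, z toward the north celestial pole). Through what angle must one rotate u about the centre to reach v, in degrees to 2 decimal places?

u·v = 0.0088; |u| = 1.0000, |v| = 1.0000.
cos θ = (u·v)/(|u||v|) = 0.0088, so θ = 89.50°.

89.50°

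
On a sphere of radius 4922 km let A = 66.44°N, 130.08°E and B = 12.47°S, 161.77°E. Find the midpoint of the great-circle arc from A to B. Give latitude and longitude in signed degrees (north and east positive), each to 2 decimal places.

Central angle δ = 1.4362 rad. Interpolating on the sphere with fraction f = 0.5:
P = [sin((1−f)δ)·A + sin(fδ)·B] / sin δ = 0.6640·A + 0.6640·B in Cartesian coordinates,
giving P = (-0.7866, 0.4059, 0.4653), i.e. latitude 27.73°, longitude 152.71°.

27.73°, 152.71°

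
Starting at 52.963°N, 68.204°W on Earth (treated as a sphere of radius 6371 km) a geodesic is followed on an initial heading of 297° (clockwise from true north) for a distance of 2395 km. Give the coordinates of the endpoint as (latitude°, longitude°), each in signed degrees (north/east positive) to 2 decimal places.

57.45°, -105.64°

Angular distance δ = d/R = 2395/6371 = 0.37592 rad; initial bearing θ = 5.1836 rad.
sin φ₂ = sin φ₁ cos δ + cos φ₁ sin δ cos θ = (0.7982)(0.9302) + (0.6023)(0.3671)(0.4540) = 0.8429, so φ₂ = 57.45°.
Δλ = atan2(sin θ sin δ cos φ₁, cos δ − sin φ₁ sin φ₂) = atan2(-0.1970, 0.2573) = -37.441°.
λ₂ = -68.204° − 37.441° = -105.64°.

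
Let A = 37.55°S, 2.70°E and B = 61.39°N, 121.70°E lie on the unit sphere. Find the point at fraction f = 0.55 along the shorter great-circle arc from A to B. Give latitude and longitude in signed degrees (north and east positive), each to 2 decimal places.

Central angle δ = 2.3733 rad. Interpolating on the sphere with fraction f = 0.55:
P = [sin((1−f)δ)·A + sin(fδ)·B] / sin δ = 1.2609·A + 1.3886·B in Cartesian coordinates,
giving P = (0.6492, 0.6128, 0.4506), i.e. latitude 26.78°, longitude 43.35°.

26.78°, 43.35°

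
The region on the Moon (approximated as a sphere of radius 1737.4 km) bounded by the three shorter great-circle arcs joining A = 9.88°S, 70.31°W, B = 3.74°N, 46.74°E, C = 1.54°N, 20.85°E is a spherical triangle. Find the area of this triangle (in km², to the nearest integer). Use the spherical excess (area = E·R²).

Side lengths (central angles): a = 0.4530, b = 1.5953, c = 2.0468 rad; semiperimeter s = 2.0476.
By l'Huilier's theorem, tan(E/4) = √[tan(s/2) tan((s−a)/2) tan((s−b)/2) tan((s−c)/2)], giving spherical excess E = 0.0481 rad.
Area = E·R² = 0.0481 × (1737.4)² ≈ 145066 km².

145066 km²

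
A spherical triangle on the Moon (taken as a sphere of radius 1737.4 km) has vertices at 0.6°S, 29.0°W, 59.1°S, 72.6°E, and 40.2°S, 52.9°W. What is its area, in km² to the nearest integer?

Side lengths (central angles): a = 1.2387, b = 0.7883, c = 1.6652 rad; semiperimeter s = 1.8461.
By l'Huilier's theorem, tan(E/4) = √[tan(s/2) tan((s−a)/2) tan((s−b)/2) tan((s−c)/2)], giving spherical excess E = 0.5884 rad.
Area = E·R² = 0.5884 × (1737.4)² ≈ 1776132 km².

1776132 km²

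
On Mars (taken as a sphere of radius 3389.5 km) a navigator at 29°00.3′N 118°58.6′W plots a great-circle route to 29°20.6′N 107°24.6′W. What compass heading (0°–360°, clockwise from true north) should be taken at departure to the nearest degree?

With φ₁ = 0.5062, φ₂ = 0.5121, Δλ = 0.2019 rad, the forward-azimuth formula gives
θ = atan2( sin Δλ cos φ₂ , cos φ₁ sin φ₂ − sin φ₁ cos φ₂ cos Δλ ) = atan2(0.1748, 0.0145) = 85.26°.
So the initial bearing is 85°.

85°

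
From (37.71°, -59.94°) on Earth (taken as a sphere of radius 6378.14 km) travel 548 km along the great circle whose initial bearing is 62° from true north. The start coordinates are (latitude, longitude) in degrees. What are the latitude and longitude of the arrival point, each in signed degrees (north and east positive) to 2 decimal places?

39.89°, -54.27°

Angular distance δ = d/R = 548/6378.14 = 0.08592 rad; initial bearing θ = 1.0821 rad.
sin φ₂ = sin φ₁ cos δ + cos φ₁ sin δ cos θ = (0.6117)(0.9963) + (0.7911)(0.0858)(0.4695) = 0.6413, so φ₂ = 39.89°.
Δλ = atan2(sin θ sin δ cos φ₁, cos δ − sin φ₁ sin φ₂) = atan2(0.0599, 0.6041) = 5.667°.
λ₂ = -59.940° + 5.667° = -54.27°.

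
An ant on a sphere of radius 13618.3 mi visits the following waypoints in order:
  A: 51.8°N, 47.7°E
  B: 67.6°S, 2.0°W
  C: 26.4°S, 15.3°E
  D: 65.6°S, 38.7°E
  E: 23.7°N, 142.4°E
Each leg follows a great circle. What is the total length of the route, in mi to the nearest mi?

Leg A→B: central angle 2.1824 rad, distance 29719.9 mi.
Leg B→C: central angle 0.7422 rad, distance 10107.7 mi.
Leg C→D: central angle 0.7310 rad, distance 9954.9 mi.
Leg D→E: central angle 2.0439 rad, distance 27834.2 mi.
Total: 29719.9 + 10107.7 + 9954.9 + 27834.2 ≈ 77617 mi.

77617 mi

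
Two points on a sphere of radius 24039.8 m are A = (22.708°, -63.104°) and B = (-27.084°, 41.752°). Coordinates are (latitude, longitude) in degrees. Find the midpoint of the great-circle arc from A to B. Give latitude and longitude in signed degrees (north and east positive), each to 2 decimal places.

Central angle δ = 1.9675 rad. Interpolating on the sphere with fraction f = 0.5:
P = [sin((1−f)δ)·A + sin(fδ)·B] / sin δ = 0.9027·A + 0.9027·B in Cartesian coordinates,
giving P = (0.9762, -0.2074, -0.0625), i.e. latitude -3.58°, longitude -12.00°.

-3.58°, -12.00°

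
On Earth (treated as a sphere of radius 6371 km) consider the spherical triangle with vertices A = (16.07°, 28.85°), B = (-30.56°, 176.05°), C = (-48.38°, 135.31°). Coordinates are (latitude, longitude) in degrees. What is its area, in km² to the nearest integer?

Side lengths (central angles): a = 0.6208, b = 1.9690, c = 2.5612 rad; semiperimeter s = 2.5755.
By l'Huilier's theorem, tan(E/4) = √[tan(s/2) tan((s−a)/2) tan((s−b)/2) tan((s−c)/2)], giving spherical excess E = 0.4251 rad.
Area = E·R² = 0.4251 × (6371)² ≈ 17255646 km².

17255646 km²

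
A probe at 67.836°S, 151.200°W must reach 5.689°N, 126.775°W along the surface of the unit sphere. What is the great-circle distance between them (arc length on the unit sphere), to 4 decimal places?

Let φ₁ = -1.1840 rad, φ₂ = 0.0993 rad, and Δλ = 0.4263 rad.
Haversine: a = sin²(Δφ/2) + cos φ₁ cos φ₂ sin²(Δλ/2) = 0.3582 + (0.3773)(0.9951)(0.0447) = 0.37500.
Central angle c = 2·arcsin(√a) = 1.31812 rad.
On the unit sphere the arc length equals the central angle: 1.3181.

1.3181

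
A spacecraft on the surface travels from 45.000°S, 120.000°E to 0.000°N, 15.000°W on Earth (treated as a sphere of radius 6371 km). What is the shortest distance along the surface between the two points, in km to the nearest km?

Let φ₁ = -0.7854 rad, φ₂ = 0.0000 rad, and Δλ = -2.3562 rad.
cos c = sin φ₁ sin φ₂ + cos φ₁ cos φ₂ cos Δλ = (-0.7071)(0.0000) + (0.7071)(1.0000)(-0.7071) = -0.50000,
so c = arccos(-0.50000) = 2.09440 rad.
Distance = R·c = 6371 × 2.0944 ≈ 13343 km.

13343 km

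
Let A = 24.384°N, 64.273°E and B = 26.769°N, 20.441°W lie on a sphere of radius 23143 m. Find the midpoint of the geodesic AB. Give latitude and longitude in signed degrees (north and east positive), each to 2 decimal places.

32.93°, 22.44°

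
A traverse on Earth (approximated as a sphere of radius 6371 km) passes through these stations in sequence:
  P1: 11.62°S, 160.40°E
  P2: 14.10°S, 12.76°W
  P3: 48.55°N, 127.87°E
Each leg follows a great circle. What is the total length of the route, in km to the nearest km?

31820 km

Leg P1→P2: central angle 2.6774 rad, distance 17057.4 km.
Leg P2→P3: central angle 2.3171 rad, distance 14762.2 km.
Total: 17057.4 + 14762.2 ≈ 31820 km.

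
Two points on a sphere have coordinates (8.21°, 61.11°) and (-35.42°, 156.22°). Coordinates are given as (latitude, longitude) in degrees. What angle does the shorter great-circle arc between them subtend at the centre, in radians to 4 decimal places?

In radians: φ₁ = 0.1433, φ₂ = -0.6182, Δλ = 95.110° = 1.6600 rad.
cos c = sin φ₁ sin φ₂ + cos φ₁ cos φ₂ cos Δλ = (0.1428)(-0.5796) + (0.9898)(0.8149)(-0.0891) = -0.15460,
so c = arccos(-0.15460) = 1.72602 rad.
So the angular separation is 1.7260 rad.

1.7260 rad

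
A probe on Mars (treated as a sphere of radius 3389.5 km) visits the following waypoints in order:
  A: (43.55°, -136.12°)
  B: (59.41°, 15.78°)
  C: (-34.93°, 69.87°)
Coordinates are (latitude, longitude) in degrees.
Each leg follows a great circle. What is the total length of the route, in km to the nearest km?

10580 km

Leg A→B: central angle 1.2997 rad, distance 4405.5 km.
Leg B→C: central angle 1.8216 rad, distance 6174.3 km.
Total: 4405.5 + 6174.3 ≈ 10580 km.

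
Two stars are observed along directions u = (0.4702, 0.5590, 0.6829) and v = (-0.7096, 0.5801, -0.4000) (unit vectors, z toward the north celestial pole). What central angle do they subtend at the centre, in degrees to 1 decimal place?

u·v = -0.2825; |u| = 1.0000, |v| = 1.0000.
cos θ = (u·v)/(|u||v|) = -0.2825, so θ = 106.4°.

106.4°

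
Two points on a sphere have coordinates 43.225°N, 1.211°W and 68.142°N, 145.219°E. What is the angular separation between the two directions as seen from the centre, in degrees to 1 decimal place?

65.8°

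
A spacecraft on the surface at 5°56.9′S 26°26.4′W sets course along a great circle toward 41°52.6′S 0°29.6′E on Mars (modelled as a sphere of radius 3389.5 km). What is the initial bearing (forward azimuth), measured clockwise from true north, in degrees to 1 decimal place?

150.5°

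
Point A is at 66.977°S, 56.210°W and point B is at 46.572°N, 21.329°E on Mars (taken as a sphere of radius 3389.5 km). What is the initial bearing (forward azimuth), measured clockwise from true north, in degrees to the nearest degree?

58°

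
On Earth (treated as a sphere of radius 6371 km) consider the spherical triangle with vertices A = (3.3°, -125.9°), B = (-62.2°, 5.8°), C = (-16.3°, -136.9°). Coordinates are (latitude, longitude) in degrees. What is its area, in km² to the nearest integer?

15150044 km²

Side lengths (central angles): a = 1.6788, b = 0.3912, c = 1.9398 rad; semiperimeter s = 2.0049.
By l'Huilier's theorem, tan(E/4) = √[tan(s/2) tan((s−a)/2) tan((s−b)/2) tan((s−c)/2)], giving spherical excess E = 0.3732 rad.
Area = E·R² = 0.3732 × (6371)² ≈ 15150044 km².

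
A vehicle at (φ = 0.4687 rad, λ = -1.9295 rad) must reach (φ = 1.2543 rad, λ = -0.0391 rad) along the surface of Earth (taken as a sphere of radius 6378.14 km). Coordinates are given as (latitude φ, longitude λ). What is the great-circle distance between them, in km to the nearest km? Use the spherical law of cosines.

7792 km

Let φ₁ = 0.4687 rad, φ₂ = 1.2543 rad, and Δλ = 1.8904 rad.
cos c = sin φ₁ sin φ₂ + cos φ₁ cos φ₂ cos Δλ = (0.4517)(0.9503) + (0.8922)(0.3112)(-0.3142) = 0.34205,
so c = arccos(0.34205) = 1.22170 rad.
Distance = R·c = 6378.14 × 1.2217 ≈ 7792 km.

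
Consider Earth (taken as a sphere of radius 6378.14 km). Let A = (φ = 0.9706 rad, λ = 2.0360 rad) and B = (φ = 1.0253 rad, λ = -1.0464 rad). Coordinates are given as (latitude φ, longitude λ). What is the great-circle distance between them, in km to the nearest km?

7304 km

With latitudes φ₁ = 55.611°, φ₂ = 58.745° and longitude difference Δλ = -176.609°:
cos c = sin φ₁ sin φ₂ + cos φ₁ cos φ₂ cos Δλ = (0.8252)(0.8549) + (0.5648)(0.5188)(-0.9982) = 0.41293,
so c = arccos(0.41293) = 1.14513 rad.
Distance = R·c = 6378.14 × 1.1451 ≈ 7304 km.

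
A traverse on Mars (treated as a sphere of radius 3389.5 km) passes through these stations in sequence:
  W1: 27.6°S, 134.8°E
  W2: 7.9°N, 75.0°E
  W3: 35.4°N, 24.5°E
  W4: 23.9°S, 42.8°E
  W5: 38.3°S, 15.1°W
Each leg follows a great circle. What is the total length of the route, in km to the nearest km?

13841 km

Leg W1→W2: central angle 1.1833 rad, distance 4010.8 km.
Leg W2→W3: central angle 0.9358 rad, distance 3171.9 km.
Leg W3→W4: central angle 1.0783 rad, distance 3654.8 km.
Leg W4→W5: central angle 0.8862 rad, distance 3003.7 km.
Total: 4010.8 + 3171.9 + 3654.8 + 3003.7 ≈ 13841 km.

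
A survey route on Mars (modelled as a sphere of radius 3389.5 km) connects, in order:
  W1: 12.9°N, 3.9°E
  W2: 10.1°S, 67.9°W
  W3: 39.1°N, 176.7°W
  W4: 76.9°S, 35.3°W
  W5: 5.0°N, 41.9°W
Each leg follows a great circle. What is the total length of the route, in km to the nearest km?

Leg W1→W2: central angle 1.3072 rad, distance 4430.7 km.
Leg W2→W3: central angle 1.9357 rad, distance 6560.9 km.
Leg W3→W4: central angle 2.4215 rad, distance 8207.6 km.
Leg W4→W5: central angle 1.4309 rad, distance 4850.2 km.
Total: 4430.7 + 6560.9 + 8207.6 + 4850.2 ≈ 24049 km.

24049 km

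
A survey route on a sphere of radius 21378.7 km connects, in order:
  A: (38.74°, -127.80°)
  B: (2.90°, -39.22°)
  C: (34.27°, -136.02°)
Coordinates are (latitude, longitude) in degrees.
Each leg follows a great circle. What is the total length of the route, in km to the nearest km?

Leg A→B: central angle 1.5198 rad, distance 32491.6 km.
Leg B→C: central angle 1.6401 rad, distance 35062.9 km.
Total: 32491.6 + 35062.9 ≈ 67554 km.

67554 km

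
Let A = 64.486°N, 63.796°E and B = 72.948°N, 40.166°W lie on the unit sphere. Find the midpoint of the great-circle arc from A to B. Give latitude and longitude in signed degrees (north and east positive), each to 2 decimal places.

76.13°, 25.47°

Central angle δ = 0.5875 rad. Interpolating on the sphere with fraction f = 0.5:
P = [sin((1−f)δ)·A + sin(fδ)·B] / sin δ = 0.5224·A + 0.5224·B in Cartesian coordinates,
giving P = (0.2164, 0.1031, 0.9708), i.e. latitude 76.13°, longitude 25.47°.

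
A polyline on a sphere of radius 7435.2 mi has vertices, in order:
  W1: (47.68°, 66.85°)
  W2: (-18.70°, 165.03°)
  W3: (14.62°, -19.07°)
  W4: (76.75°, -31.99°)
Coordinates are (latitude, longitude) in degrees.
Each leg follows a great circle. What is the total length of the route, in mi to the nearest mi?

Leg W1→W2: central angle 1.9048 rad, distance 14162.3 mi.
Leg W2→W3: central angle 3.0428 rad, distance 22623.5 mi.
Leg W3→W4: central angle 1.0907 rad, distance 8109.7 mi.
Total: 14162.3 + 22623.5 + 8109.7 ≈ 44896 mi.

44896 mi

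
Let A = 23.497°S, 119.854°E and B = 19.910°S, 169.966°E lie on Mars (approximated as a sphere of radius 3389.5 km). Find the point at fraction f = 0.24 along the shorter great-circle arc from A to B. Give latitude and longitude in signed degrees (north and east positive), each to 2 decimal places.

The central angle between A and B is δ = 0.8111 rad.
With f = 0.24, the slerp weights are sin((1−f)δ)/sin δ = 0.7974 and sin(fδ)/sin δ = 0.2668.
Weighted sum of the unit vectors: (0.7974)·(-0.4565,0.7954,-0.3987) + (0.2668)·(-0.9258,0.1638,-0.3405) = (-0.6110, 0.6779, -0.4088).
Converting back: φ = atan2(z, √(x²+y²)) = -24.13°, λ = atan2(y, x) = 132.03°.

-24.13°, 132.03°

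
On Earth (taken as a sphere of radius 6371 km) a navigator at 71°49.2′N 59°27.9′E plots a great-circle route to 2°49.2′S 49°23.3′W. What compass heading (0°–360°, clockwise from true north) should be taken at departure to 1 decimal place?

Δλ = -108.853° = -1.8998 rad.
y = sin Δλ · cos φ₂ = (-0.9463)(0.9988) = -0.9452
x = cos φ₁ sin φ₂ − sin φ₁ cos φ₂ cos Δλ = (0.3120)(-0.0492) − (0.9501)(0.9988)(-0.3231) = 0.2913
θ = atan2(y, x) = -72.87°; adding 360° gives 287.1°.

287.1°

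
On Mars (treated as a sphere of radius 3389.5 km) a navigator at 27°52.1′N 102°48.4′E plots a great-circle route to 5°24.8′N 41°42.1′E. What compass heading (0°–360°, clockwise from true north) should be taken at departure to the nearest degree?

261°

With φ₁ = 0.4864, φ₂ = 0.0945, Δλ = -1.0665 rad, the forward-azimuth formula gives
θ = atan2( sin Δλ cos φ₂ , cos φ₁ sin φ₂ − sin φ₁ cos φ₂ cos Δλ ) = atan2(-0.8716, -0.1415) = -99.22°.
Adding 360° brings this into [0°, 360°): 261°.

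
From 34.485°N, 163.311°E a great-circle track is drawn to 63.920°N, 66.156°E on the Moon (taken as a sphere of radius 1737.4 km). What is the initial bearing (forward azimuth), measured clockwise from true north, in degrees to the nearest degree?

331°

Δλ = -97.155° = -1.6957 rad.
y = sin Δλ · cos φ₂ = (-0.9922)(0.4396) = -0.4362
x = cos φ₁ sin φ₂ − sin φ₁ cos φ₂ cos Δλ = (0.8243)(0.8982) − (0.5662)(0.4396)(-0.1246) = 0.7714
θ = atan2(y, x) = -29.49°; adding 360° gives 331°.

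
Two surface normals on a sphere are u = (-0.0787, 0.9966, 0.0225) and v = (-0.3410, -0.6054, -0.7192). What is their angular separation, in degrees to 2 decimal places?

u·v = -0.5927; |u| = 1.0000, |v| = 1.0000.
cos θ = (u·v)/(|u||v|) = -0.5927, so θ = 126.35°.

126.35°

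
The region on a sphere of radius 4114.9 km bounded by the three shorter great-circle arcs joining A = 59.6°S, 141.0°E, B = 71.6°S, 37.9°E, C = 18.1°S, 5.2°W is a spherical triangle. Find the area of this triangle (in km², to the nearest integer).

Side lengths (central angles): a = 1.0311, b = 1.7029, c = 0.6726 rad; semiperimeter s = 1.7033.
By l'Huilier's theorem, tan(E/4) = √[tan(s/2) tan((s−a)/2) tan((s−b)/2) tan((s−c)/2)], giving spherical excess E = 0.0266 rad.
Area = E·R² = 0.0266 × (4114.9)² ≈ 449738 km².

449738 km²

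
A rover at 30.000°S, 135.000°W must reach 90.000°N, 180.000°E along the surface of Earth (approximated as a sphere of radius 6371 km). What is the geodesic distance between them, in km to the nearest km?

In radians: φ₁ = -0.5236, φ₂ = 1.5708, Δλ = -45.000° = -0.7854 rad.
cos c = sin φ₁ sin φ₂ + cos φ₁ cos φ₂ cos Δλ = (-0.5000)(1.0000) + (0.8660)(0.0000)(0.7071) = -0.50000,
so c = arccos(-0.50000) = 2.09440 rad.
Distance = R·c = 6371 × 2.0944 ≈ 13343 km.

13343 km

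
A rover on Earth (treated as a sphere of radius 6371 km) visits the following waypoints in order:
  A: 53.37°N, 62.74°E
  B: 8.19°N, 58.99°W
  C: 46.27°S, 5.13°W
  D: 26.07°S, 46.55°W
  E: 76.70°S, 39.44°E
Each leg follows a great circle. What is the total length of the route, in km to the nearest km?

30693 km

Leg A→B: central angle 1.7683 rad, distance 11266.1 km.
Leg B→C: central angle 1.2655 rad, distance 8062.5 km.
Leg C→D: central angle 0.6710 rad, distance 4275.1 km.
Leg D→E: central angle 1.1128 rad, distance 7089.8 km.
Total: 11266.1 + 8062.5 + 4275.1 + 7089.8 ≈ 30693 km.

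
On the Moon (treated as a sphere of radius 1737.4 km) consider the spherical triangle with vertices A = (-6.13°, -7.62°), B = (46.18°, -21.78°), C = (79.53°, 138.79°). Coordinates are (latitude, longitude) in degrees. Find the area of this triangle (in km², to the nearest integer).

Side lengths (central angles): a = 0.9387, b = 1.8292, c = 0.9392 rad; semiperimeter s = 1.8535.
By l'Huilier's theorem, tan(E/4) = √[tan(s/2) tan((s−a)/2) tan((s−b)/2) tan((s−c)/2)], giving spherical excess E = 0.2502 rad.
Area = E·R² = 0.2502 × (1737.4)² ≈ 755303 km².

755303 km²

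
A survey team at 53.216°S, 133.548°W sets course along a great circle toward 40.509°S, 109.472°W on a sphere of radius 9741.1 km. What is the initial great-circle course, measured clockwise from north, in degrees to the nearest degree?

With φ₁ = -0.9288, φ₂ = -0.7070, Δλ = 0.4202 rad, the forward-azimuth formula gives
θ = atan2( sin Δλ cos φ₂ , cos φ₁ sin φ₂ − sin φ₁ cos φ₂ cos Δλ ) = atan2(0.3102, 0.1670) = 61.70°.
So the initial bearing is 62°.

62°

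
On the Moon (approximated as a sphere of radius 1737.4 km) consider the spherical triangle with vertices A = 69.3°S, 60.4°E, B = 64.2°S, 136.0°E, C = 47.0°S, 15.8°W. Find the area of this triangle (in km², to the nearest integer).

376546 km²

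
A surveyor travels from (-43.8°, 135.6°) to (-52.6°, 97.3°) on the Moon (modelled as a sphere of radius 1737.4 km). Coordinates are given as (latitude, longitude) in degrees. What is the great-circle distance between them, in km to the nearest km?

In radians: φ₁ = -0.7645, φ₂ = -0.9180, Δλ = -38.300° = -0.6685 rad.
Haversine: a = sin²(Δφ/2) + cos φ₁ cos φ₂ sin²(Δλ/2) = 0.0059 + (0.7218)(0.6074)(0.1076) = 0.05306.
Central angle c = 2·arcsin(√a) = 0.46487 rad.
Distance = R·c = 1737.4 × 0.4649 ≈ 808 km.

808 km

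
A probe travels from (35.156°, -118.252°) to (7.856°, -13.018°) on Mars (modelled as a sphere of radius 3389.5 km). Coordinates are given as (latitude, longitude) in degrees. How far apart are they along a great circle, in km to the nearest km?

5780 km

With latitudes φ₁ = 35.156°, φ₂ = 7.856° and longitude difference Δλ = 105.234°:
Haversine: a = sin²(Δφ/2) + cos φ₁ cos φ₂ sin²(Δλ/2) = 0.0557 + (0.8176)(0.9906)(0.6314) = 0.56706.
Central angle c = 2·arcsin(√a) = 1.70531 rad.
Distance = R·c = 3389.5 × 1.7053 ≈ 5780 km.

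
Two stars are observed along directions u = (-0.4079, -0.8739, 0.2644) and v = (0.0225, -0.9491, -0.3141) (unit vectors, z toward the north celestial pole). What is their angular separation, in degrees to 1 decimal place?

42.5°

u·v = 0.7372; |u| = 1.0000, |v| = 1.0000.
cos θ = (u·v)/(|u||v|) = 0.7372, so θ = 42.5°.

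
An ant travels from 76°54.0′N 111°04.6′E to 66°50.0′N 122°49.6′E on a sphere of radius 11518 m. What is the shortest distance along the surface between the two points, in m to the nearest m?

2143 m

With latitudes φ₁ = 76.900°, φ₂ = 66.833° and longitude difference Δλ = 11.750°:
cos c = sin φ₁ sin φ₂ + cos φ₁ cos φ₂ cos Δλ = (0.9740)(0.9194) + (0.2267)(0.3934)(0.9790) = 0.98274,
so c = arccos(0.98274) = 0.18608 rad.
Distance = R·c = 11518 × 0.1861 ≈ 2143 m.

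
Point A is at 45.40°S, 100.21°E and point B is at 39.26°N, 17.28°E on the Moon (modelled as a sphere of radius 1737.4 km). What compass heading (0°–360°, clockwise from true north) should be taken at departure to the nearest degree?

Δλ = -82.930° = -1.4474 rad.
y = sin Δλ · cos φ₂ = (-0.9924)(0.7743) = -0.7684
x = cos φ₁ sin φ₂ − sin φ₁ cos φ₂ cos Δλ = (0.7022)(0.6328) − (-0.7120)(0.7743)(0.1231) = 0.5122
θ = atan2(y, x) = -56.31°; adding 360° gives 304°.

304°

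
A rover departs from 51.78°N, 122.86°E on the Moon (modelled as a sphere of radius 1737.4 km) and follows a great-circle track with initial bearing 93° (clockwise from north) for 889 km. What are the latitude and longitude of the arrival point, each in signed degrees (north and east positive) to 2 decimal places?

42.00°, 164.01°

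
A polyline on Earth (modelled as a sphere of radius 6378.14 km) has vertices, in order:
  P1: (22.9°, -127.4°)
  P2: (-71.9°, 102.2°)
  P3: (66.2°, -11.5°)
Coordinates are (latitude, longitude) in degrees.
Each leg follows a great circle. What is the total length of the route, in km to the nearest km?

31244 km

Leg P1→P2: central angle 2.1596 rad, distance 13774.1 km.
Leg P2→P3: central angle 2.7391 rad, distance 17470.2 km.
Total: 13774.1 + 17470.2 ≈ 31244 km.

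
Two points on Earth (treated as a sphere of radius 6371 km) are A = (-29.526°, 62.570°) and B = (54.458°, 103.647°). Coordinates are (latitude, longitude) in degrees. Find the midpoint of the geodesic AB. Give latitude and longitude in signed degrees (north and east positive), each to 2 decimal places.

13.25°, 78.84°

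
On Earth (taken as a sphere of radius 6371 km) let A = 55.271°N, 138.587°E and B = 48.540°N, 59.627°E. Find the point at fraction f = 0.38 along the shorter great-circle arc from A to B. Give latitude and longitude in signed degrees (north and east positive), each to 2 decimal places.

Central angle δ = 0.8119 rad. Interpolating on the sphere with fraction f = 0.38:
P = [sin((1−f)δ)·A + sin(fδ)·B] / sin δ = 0.6648·A + 0.4185·B in Cartesian coordinates,
giving P = (-0.1439, 0.4896, 0.8600), i.e. latitude 59.32°, longitude 106.38°.

59.32°, 106.38°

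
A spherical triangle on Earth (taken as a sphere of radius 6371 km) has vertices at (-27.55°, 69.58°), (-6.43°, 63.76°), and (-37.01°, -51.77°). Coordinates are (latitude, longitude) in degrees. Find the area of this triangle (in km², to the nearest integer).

16248375 km²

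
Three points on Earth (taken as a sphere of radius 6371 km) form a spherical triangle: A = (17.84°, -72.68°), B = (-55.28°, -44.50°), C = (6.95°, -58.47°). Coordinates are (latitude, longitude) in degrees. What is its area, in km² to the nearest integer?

5545261 km²

Side lengths (central angles): a = 1.1049, b = 0.3075, c = 1.3427 rad; semiperimeter s = 1.3776.
By l'Huilier's theorem, tan(E/4) = √[tan(s/2) tan((s−a)/2) tan((s−b)/2) tan((s−c)/2)], giving spherical excess E = 0.1366 rad.
Area = E·R² = 0.1366 × (6371)² ≈ 5545261 km².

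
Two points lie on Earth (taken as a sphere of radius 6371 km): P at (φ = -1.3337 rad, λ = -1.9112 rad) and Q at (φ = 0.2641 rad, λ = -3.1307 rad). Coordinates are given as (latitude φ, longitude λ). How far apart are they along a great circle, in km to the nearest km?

11133 km

With latitudes φ₁ = -76.415°, φ₂ = 15.132° and longitude difference Δλ = -69.872°:
cos c = sin φ₁ sin φ₂ + cos φ₁ cos φ₂ cos Δλ = (-0.9720)(0.2610) + (0.2349)(0.9653)(0.3441) = -0.17571,
so c = arccos(-0.17571) = 1.74743 rad.
Distance = R·c = 6371 × 1.7474 ≈ 11133 km.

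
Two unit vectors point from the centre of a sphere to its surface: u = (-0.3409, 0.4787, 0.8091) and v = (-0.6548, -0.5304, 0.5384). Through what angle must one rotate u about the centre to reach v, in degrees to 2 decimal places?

u·v = 0.4049; |u| = 1.0000, |v| = 1.0000.
cos θ = (u·v)/(|u||v|) = 0.4049, so θ = 66.11°.

66.11°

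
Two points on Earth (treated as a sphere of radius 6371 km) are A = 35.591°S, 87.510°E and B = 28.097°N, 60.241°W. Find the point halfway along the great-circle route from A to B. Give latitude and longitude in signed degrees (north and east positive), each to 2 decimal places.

-13.14°, 5.63°

Central angle δ = 2.6483 rad. Interpolating on the sphere with fraction f = 0.5:
P = [sin((1−f)δ)·A + sin(fδ)·B] / sin δ = 2.0481·A + 2.0481·B in Cartesian coordinates,
giving P = (0.9691, 0.0955, -0.2274), i.e. latitude -13.14°, longitude 5.63°.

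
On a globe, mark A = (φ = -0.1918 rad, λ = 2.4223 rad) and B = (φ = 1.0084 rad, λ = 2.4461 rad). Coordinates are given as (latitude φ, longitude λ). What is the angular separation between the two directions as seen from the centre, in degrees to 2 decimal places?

68.78°

Let φ₁ = -0.1918 rad, φ₂ = 1.0084 rad, and Δλ = 0.0238 rad.
Haversine: a = sin²(Δφ/2) + cos φ₁ cos φ₂ sin²(Δλ/2) = 0.3189 + (0.9817)(0.5332)(0.0001) = 0.31899.
Central angle c = 2·arcsin(√a) = 1.20036 rad.
So the angular separation is 68.78°.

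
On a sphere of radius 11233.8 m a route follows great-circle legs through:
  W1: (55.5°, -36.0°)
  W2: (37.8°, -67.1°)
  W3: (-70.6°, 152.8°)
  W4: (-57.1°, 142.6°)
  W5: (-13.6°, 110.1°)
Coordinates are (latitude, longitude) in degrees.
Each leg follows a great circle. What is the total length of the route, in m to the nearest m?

Leg W1→W2: central angle 0.4771 rad, distance 5359.6 m.
Leg W2→W3: central angle 2.4646 rad, distance 27686.8 m.
Leg W3→W4: central angle 0.2475 rad, distance 2780.8 m.
Leg W4→W5: central angle 0.8728 rad, distance 9804.7 m.
Total: 5359.6 + 27686.8 + 2780.8 + 9804.7 ≈ 45632 m.

45632 m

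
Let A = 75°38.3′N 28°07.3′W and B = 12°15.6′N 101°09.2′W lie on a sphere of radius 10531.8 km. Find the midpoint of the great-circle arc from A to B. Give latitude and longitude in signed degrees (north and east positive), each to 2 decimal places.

Central angle δ = 1.2907 rad. Interpolating on the sphere with fraction f = 0.5:
P = [sin((1−f)δ)·A + sin(fδ)·B] / sin δ = 0.6259·A + 0.6259·B in Cartesian coordinates,
giving P = (0.0186, -0.6732, 0.7392), i.e. latitude 47.66°, longitude -88.42°.

47.66°, -88.42°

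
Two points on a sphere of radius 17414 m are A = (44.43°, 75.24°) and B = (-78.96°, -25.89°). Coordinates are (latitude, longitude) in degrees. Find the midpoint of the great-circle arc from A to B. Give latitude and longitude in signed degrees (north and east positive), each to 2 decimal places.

Central angle δ = 2.3652 rad. Interpolating on the sphere with fraction f = 0.5:
P = [sin((1−f)δ)·A + sin(fδ)·B] / sin δ = 1.3210·A + 1.3210·B in Cartesian coordinates,
giving P = (0.4679, 0.8018, -0.3718), i.e. latitude -21.83°, longitude 59.73°.

-21.83°, 59.73°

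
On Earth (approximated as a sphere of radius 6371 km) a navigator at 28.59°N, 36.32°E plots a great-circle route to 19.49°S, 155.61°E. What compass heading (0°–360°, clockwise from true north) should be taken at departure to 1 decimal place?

Δλ = 119.290° = 2.0820 rad.
y = sin Δλ · cos φ₂ = (0.8722)(0.9427) = 0.8222
x = cos φ₁ sin φ₂ − sin φ₁ cos φ₂ cos Δλ = (0.8781)(-0.3336) − (0.4785)(0.9427)(-0.4892) = -0.0723
θ = atan2(y, x) = 95.02°, so the bearing is 95.0°.

95.0°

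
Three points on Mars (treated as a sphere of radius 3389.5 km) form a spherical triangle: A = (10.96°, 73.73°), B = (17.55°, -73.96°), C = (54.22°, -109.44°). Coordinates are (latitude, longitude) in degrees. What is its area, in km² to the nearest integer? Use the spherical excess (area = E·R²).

16501022 km²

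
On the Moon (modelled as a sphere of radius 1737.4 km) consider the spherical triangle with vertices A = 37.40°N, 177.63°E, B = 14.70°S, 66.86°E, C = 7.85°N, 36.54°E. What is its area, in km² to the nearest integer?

Side lengths (central angles): a = 0.6559, b = 2.1287, c = 2.0115 rad; semiperimeter s = 2.3981.
By l'Huilier's theorem, tan(E/4) = √[tan(s/2) tan((s−a)/2) tan((s−b)/2) tan((s−c)/2)], giving spherical excess E = 1.1079 rad.
Area = E·R² = 1.1079 × (1737.4)² ≈ 3344139 km².

3344139 km²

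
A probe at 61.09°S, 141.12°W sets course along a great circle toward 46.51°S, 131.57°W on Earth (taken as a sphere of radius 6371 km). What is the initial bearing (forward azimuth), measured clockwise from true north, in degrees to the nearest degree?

25°

Δλ = 9.550° = 0.1667 rad.
y = sin Δλ · cos φ₂ = (0.1659)(0.6882) = 0.1142
x = cos φ₁ sin φ₂ − sin φ₁ cos φ₂ cos Δλ = (0.4834)(-0.7255) − (-0.8754)(0.6882)(0.9861) = 0.2434
θ = atan2(y, x) = 25.13°, so the bearing is 25°.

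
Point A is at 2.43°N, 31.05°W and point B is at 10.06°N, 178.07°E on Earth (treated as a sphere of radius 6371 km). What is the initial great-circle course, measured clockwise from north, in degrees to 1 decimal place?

293.8°

With φ₁ = 0.0424, φ₂ = 0.1756, Δλ = -2.6334 rad, the forward-azimuth formula gives
θ = atan2( sin Δλ cos φ₂ , cos φ₁ sin φ₂ − sin φ₁ cos φ₂ cos Δλ ) = atan2(-0.4792, 0.2110) = -66.23°.
Adding 360° brings this into [0°, 360°): 293.8°.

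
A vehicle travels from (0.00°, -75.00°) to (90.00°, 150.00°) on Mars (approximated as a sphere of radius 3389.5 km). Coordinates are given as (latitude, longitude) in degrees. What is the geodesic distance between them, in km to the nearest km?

5324 km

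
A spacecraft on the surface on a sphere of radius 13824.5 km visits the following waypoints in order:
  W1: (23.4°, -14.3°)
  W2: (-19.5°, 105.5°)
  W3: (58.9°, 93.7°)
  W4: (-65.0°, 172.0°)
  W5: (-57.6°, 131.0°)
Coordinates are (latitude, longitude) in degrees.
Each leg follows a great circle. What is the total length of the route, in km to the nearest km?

87068 km

Leg W1→W2: central angle 2.1682 rad, distance 29974.5 km.
Leg W2→W3: central angle 1.3788 rad, distance 19061.7 km.
Leg W3→W4: central angle 2.3917 rad, distance 33064.3 km.
Leg W4→W5: central angle 0.3594 rad, distance 4967.9 km.
Total: 29974.5 + 19061.7 + 33064.3 + 4967.9 ≈ 87068 km.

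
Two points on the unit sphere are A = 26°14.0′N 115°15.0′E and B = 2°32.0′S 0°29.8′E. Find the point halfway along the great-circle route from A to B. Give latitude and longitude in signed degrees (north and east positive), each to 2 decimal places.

Central angle δ = 1.9766 rad. Interpolating on the sphere with fraction f = 0.5:
P = [sin((1−f)δ)·A + sin(fδ)·B] / sin δ = 0.9089·A + 0.9089·B in Cartesian coordinates,
giving P = (0.5602, 0.7453, 0.3616), i.e. latitude 21.20°, longitude 53.07°.

21.20°, 53.07°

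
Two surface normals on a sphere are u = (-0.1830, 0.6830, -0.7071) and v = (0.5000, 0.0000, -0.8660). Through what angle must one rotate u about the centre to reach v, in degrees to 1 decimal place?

u·v = 0.5208; |u| = 1.0000, |v| = 1.0000.
cos θ = (u·v)/(|u||v|) = 0.5209, so θ = 58.6°.

58.6°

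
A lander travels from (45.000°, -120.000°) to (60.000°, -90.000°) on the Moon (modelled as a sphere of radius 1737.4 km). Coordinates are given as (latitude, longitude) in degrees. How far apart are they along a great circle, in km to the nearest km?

Let φ₁ = 0.7854 rad, φ₂ = 1.0472 rad, and Δλ = 0.5236 rad.
cos c = sin φ₁ sin φ₂ + cos φ₁ cos φ₂ cos Δλ = (0.7071)(0.8660) + (0.7071)(0.5000)(0.8660) = 0.91856,
so c = arccos(0.91856) = 0.40638 rad.
Distance = R·c = 1737.4 × 0.4064 ≈ 706 km.

706 km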